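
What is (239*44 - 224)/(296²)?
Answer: 2573/21904 ≈ 0.11747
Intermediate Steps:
(239*44 - 224)/(296²) = (10516 - 224)/87616 = 10292*(1/87616) = 2573/21904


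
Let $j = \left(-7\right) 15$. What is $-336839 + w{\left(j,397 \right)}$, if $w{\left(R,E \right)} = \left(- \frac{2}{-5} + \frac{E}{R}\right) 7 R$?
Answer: $-334354$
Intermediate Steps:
$j = -105$
$w{\left(R,E \right)} = R \left(\frac{14}{5} + \frac{7 E}{R}\right)$ ($w{\left(R,E \right)} = \left(\left(-2\right) \left(- \frac{1}{5}\right) + \frac{E}{R}\right) 7 R = \left(\frac{2}{5} + \frac{E}{R}\right) 7 R = \left(\frac{14}{5} + \frac{7 E}{R}\right) R = R \left(\frac{14}{5} + \frac{7 E}{R}\right)$)
$-336839 + w{\left(j,397 \right)} = -336839 + \left(7 \cdot 397 + \frac{14}{5} \left(-105\right)\right) = -336839 + \left(2779 - 294\right) = -336839 + 2485 = -334354$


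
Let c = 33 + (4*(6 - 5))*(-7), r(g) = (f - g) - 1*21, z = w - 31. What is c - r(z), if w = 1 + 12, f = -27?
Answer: 35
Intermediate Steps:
w = 13
z = -18 (z = 13 - 31 = -18)
r(g) = -48 - g (r(g) = (-27 - g) - 1*21 = (-27 - g) - 21 = -48 - g)
c = 5 (c = 33 + (4*1)*(-7) = 33 + 4*(-7) = 33 - 28 = 5)
c - r(z) = 5 - (-48 - 1*(-18)) = 5 - (-48 + 18) = 5 - 1*(-30) = 5 + 30 = 35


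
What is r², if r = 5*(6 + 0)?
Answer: 900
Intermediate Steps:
r = 30 (r = 5*6 = 30)
r² = 30² = 900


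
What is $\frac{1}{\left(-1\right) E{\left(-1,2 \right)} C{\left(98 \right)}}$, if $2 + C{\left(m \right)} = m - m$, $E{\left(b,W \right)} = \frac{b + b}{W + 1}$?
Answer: $- \frac{3}{4} \approx -0.75$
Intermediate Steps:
$E{\left(b,W \right)} = \frac{2 b}{1 + W}$
$C{\left(m \right)} = -2$ ($C{\left(m \right)} = -2 + \left(m - m\right) = -2 + 0 = -2$)
$\frac{1}{\left(-1\right) E{\left(-1,2 \right)} C{\left(98 \right)}} = \frac{1}{\left(-1\right) 2 \left(-1\right) \frac{1}{1 + 2} \left(-2\right)} = \frac{1}{\left(-1\right) 2 \left(-1\right) \frac{1}{3} \left(-2\right)} = \frac{1}{\left(-1\right) \left(\left(- \frac{2}{3}\right) \left(-2\right)\right)} = \frac{1}{\left(-1\right) \frac{4}{3}} = \frac{1}{- \frac{4}{3}} = - \frac{3}{4}$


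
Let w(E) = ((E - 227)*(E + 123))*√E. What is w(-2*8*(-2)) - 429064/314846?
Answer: -214532/157423 - 120900*√2 ≈ -1.7098e+5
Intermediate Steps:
w(E) = √E*(-227 + E)*(123 + E) (w(E) = ((-227 + E)*(123 + E))*√E = √E*(-227 + E)*(123 + E))
w(-2*8*(-2)) - 429064/314846 = √(-2*8*(-2))*(-27921 + (-2*8*(-2))² - 104*(-2*8)*(-2)) - 429064/314846 = √(-16*(-2))*(-27921 + (-16*(-2))² - (-1664)*(-2)) - 429064/314846 = √32*(-27921 + 32² - 104*32) - 1*214532/157423 = (4*√2)*(-27921 + 1024 - 3328) - 214532/157423 = (4*√2)*(-30225) - 214532/157423 = -120900*√2 - 214532/157423 = -214532/157423 - 120900*√2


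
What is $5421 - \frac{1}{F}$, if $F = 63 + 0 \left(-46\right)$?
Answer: $\frac{341522}{63} \approx 5421.0$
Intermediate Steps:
$F = 63$ ($F = 63 + 0 = 63$)
$5421 - \frac{1}{F} = 5421 - \frac{1}{63} = \frac{341522}{63}$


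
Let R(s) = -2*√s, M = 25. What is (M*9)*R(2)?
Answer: -450*√2 ≈ -636.40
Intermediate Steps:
(M*9)*R(2) = (25*9)*(-2*√2) = 225*(-2*√2) = -450*√2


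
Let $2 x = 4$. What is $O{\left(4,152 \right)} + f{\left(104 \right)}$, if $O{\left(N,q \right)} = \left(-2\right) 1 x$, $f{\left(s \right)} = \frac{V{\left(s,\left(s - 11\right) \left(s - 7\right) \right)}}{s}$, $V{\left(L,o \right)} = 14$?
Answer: $- \frac{201}{52} \approx -3.8654$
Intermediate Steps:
$x = 2$ ($x = \frac{1}{2} \cdot 4 = 2$)
$f{\left(s \right)} = \frac{14}{s}$
$O{\left(N,q \right)} = -4$ ($O{\left(N,q \right)} = \left(-2\right) 1 \cdot 2 = \left(-2\right) 2 = -4$)
$O{\left(4,152 \right)} + f{\left(104 \right)} = -4 + \frac{14}{104} = -4 + 14 \cdot \frac{1}{104} = -4 + \frac{7}{52} = - \frac{201}{52}$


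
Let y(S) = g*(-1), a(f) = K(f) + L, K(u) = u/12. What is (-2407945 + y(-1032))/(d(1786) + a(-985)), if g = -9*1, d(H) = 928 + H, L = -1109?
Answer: -28895232/18275 ≈ -1581.1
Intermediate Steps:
K(u) = u/12 (K(u) = u*(1/12) = u/12)
a(f) = -1109 + f/12 (a(f) = f/12 - 1109 = -1109 + f/12)
g = -9
y(S) = 9 (y(S) = -9*(-1) = 9)
(-2407945 + y(-1032))/(d(1786) + a(-985)) = (-2407945 + 9)/((928 + 1786) + (-1109 + (1/12)*(-985))) = -2407936/(2714 + (-1109 - 985/12)) = -2407936/(2714 - 14293/12) = -2407936/18275/12 = -2407936*12/18275 = -28895232/18275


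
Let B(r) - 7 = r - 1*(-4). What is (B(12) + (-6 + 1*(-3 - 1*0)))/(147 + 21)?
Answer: 1/12 ≈ 0.083333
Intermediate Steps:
B(r) = 11 + r (B(r) = 7 + (r - 1*(-4)) = 7 + (r + 4) = 7 + (4 + r) = 11 + r)
(B(12) + (-6 + 1*(-3 - 1*0)))/(147 + 21) = ((11 + 12) + (-6 + 1*(-3 - 1*0)))/(147 + 21) = (23 + (-6 + 1*(-3 + 0)))/168 = (23 + (-6 + 1*(-3)))*(1/168) = (23 + (-6 - 3))*(1/168) = (23 - 9)*(1/168) = 14*(1/168) = 1/12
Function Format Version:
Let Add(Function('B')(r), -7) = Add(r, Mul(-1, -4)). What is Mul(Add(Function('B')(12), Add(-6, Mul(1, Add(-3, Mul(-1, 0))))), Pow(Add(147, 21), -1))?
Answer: Rational(1, 12) ≈ 0.083333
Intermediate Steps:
Function('B')(r) = Add(11, r) (Function('B')(r) = Add(7, Add(r, Mul(-1, -4))) = Add(7, Add(r, 4)) = Add(7, Add(4, r)) = Add(11, r))
Mul(Add(Function('B')(12), Add(-6, Mul(1, Add(-3, Mul(-1, 0))))), Pow(Add(147, 21), -1)) = Mul(Add(Add(11, 12), Add(-6, Mul(1, Add(-3, Mul(-1, 0))))), Pow(Add(147, 21), -1)) = Mul(Add(23, Add(-6, Mul(1, Add(-3, 0)))), Pow(168, -1)) = Mul(Add(23, Add(-6, Mul(1, -3))), Rational(1, 168)) = Mul(Add(23, Add(-6, -3)), Rational(1, 168)) = Mul(Add(23, -9), Rational(1, 168)) = Mul(14, Rational(1, 168)) = Rational(1, 12)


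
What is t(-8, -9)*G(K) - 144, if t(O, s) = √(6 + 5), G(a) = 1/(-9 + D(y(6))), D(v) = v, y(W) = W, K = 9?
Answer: -144 - √11/3 ≈ -145.11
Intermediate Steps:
G(a) = -⅓ (G(a) = 1/(-9 + 6) = 1/(-3) = -⅓)
t(O, s) = √11
t(-8, -9)*G(K) - 144 = √11*(-⅓) - 144 = -√11/3 - 144 = -144 - √11/3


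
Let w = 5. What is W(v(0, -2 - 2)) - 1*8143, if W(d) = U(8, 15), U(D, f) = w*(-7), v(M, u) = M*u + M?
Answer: -8178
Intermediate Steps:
v(M, u) = M + M*u
U(D, f) = -35 (U(D, f) = 5*(-7) = -35)
W(d) = -35
W(v(0, -2 - 2)) - 1*8143 = -35 - 1*8143 = -35 - 8143 = -8178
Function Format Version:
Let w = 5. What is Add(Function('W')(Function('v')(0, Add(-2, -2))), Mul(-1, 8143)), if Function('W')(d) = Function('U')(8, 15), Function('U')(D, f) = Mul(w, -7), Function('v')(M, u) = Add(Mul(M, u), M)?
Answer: -8178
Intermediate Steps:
Function('v')(M, u) = Add(M, Mul(M, u))
Function('U')(D, f) = -35 (Function('U')(D, f) = Mul(5, -7) = -35)
Function('W')(d) = -35
Add(Function('W')(Function('v')(0, Add(-2, -2))), Mul(-1, 8143)) = Add(-35, Mul(-1, 8143)) = Add(-35, -8143) = -8178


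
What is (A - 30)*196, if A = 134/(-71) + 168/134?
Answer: -28561904/4757 ≈ -6004.2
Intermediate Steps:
A = -3014/4757 (A = 134*(-1/71) + 168*(1/134) = -134/71 + 84/67 = -3014/4757 ≈ -0.63359)
(A - 30)*196 = (-3014/4757 - 30)*196 = -145724/4757*196 = -28561904/4757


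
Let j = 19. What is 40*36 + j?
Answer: 1459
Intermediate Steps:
40*36 + j = 40*36 + 19 = 1440 + 19 = 1459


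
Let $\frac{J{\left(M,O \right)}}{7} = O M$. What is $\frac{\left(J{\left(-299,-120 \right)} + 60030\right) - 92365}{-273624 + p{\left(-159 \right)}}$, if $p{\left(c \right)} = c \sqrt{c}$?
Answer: $- \frac{3991718120}{4991607537} + \frac{2319545 i \sqrt{159}}{4991607537} \approx -0.79969 + 0.0058595 i$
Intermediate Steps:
$J{\left(M,O \right)} = 7 M O$ ($J{\left(M,O \right)} = 7 O M = 7 M O$)
$p{\left(c \right)} = c^{\frac{3}{2}}$
$\frac{\left(J{\left(-299,-120 \right)} + 60030\right) - 92365}{-273624 + p{\left(-159 \right)}} = \frac{\left(7 \left(-299\right) \left(-120\right) + 60030\right) - 92365}{-273624 + \left(-159\right)^{\frac{3}{2}}} = \frac{\left(251160 + 60030\right) - 92365}{-273624 - 159 i \sqrt{159}} = \frac{311190 - 92365}{-273624 - 159 i \sqrt{159}} = \frac{218825}{-273624 - 159 i \sqrt{159}}$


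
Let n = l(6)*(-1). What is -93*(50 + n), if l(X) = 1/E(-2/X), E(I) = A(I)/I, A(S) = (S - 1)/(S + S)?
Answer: -9331/2 ≈ -4665.5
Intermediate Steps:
A(S) = (-1 + S)/(2*S) (A(S) = (-1 + S)/((2*S)) = (-1 + S)*(1/(2*S)) = (-1 + S)/(2*S))
E(I) = (-1 + I)/(2*I²) (E(I) = ((-1 + I)/(2*I))/I = (-1 + I)/(2*I²))
l(X) = 8/(X²*(-1 - 2/X)) (l(X) = 1/((-1 - 2/X)/(2*(-2/X)²)) = 1/((X²/4)*(-1 - 2/X)/2) = 1/(X²*(-1 - 2/X)/8) = 8/(X²*(-1 - 2/X)))
n = ⅙ (n = -8/(6*(2 + 6))*(-1) = -8*⅙/8*(-1) = -8*⅙*⅛*(-1) = -⅙*(-1) = ⅙ ≈ 0.16667)
-93*(50 + n) = -93*(50 + ⅙) = -93*301/6 = -9331/2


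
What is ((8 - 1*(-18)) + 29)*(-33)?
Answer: -1815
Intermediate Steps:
((8 - 1*(-18)) + 29)*(-33) = ((8 + 18) + 29)*(-33) = (26 + 29)*(-33) = 55*(-33) = -1815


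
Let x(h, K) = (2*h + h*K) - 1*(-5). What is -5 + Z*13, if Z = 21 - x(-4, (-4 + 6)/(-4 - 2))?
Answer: 869/3 ≈ 289.67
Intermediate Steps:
x(h, K) = 5 + 2*h + K*h (x(h, K) = (2*h + K*h) + 5 = 5 + 2*h + K*h)
Z = 68/3 (Z = 21 - (5 + 2*(-4) + ((-4 + 6)/(-4 - 2))*(-4)) = 21 - (5 - 8 + (2/(-6))*(-4)) = 21 - (5 - 8 + (2*(-⅙))*(-4)) = 21 - (5 - 8 - ⅓*(-4)) = 21 - (5 - 8 + 4/3) = 21 - 1*(-5/3) = 21 + 5/3 = 68/3 ≈ 22.667)
-5 + Z*13 = -5 + (68/3)*13 = -5 + 884/3 = 869/3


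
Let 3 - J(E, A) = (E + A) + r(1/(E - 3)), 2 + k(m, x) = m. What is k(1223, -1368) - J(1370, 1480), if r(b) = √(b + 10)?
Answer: 4068 + 21*√42377/1367 ≈ 4071.2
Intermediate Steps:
r(b) = √(10 + b)
k(m, x) = -2 + m
J(E, A) = 3 - A - E - √(10 + 1/(-3 + E)) (J(E, A) = 3 - ((E + A) + √(10 + 1/(E - 3))) = 3 - ((A + E) + √(10 + 1/(-3 + E))) = 3 - (A + E + √(10 + 1/(-3 + E))) = 3 + (-A - E - √(10 + 1/(-3 + E))) = 3 - A - E - √(10 + 1/(-3 + E)))
k(1223, -1368) - J(1370, 1480) = (-2 + 1223) - (3 - 1*1480 - 1*1370 - √((-29 + 10*1370)/(-3 + 1370))) = 1221 - (3 - 1480 - 1370 - √((-29 + 13700)/1367)) = 1221 - (3 - 1480 - 1370 - √((1/1367)*13671)) = 1221 - (3 - 1480 - 1370 - √(13671/1367)) = 1221 - (3 - 1480 - 1370 - 21*√42377/1367) = 1221 - (-2847 - 21*√42377/1367) = 1221 + (2847 + 21*√42377/1367) = 4068 + 21*√42377/1367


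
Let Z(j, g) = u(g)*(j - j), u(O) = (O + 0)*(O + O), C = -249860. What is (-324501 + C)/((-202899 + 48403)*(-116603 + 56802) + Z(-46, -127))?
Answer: -574361/9239015296 ≈ -6.2167e-5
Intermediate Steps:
u(O) = 2*O² (u(O) = O*(2*O) = 2*O²)
Z(j, g) = 0 (Z(j, g) = (2*g²)*(j - j) = (2*g²)*0 = 0)
(-324501 + C)/((-202899 + 48403)*(-116603 + 56802) + Z(-46, -127)) = (-324501 - 249860)/((-202899 + 48403)*(-116603 + 56802) + 0) = -574361/(-154496*(-59801) + 0) = -574361/(9239015296 + 0) = -574361/9239015296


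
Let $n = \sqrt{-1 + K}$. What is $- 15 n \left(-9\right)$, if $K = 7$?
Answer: $135 \sqrt{6} \approx 330.68$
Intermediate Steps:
$n = \sqrt{6}$ ($n = \sqrt{-1 + 7} = \sqrt{6} \approx 2.4495$)
$- 15 n \left(-9\right) = - 15 \sqrt{6} \left(-9\right) = 135 \sqrt{6}$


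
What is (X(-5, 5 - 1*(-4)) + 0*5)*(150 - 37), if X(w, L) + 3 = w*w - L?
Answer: 1469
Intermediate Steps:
X(w, L) = -3 + w² - L (X(w, L) = -3 + (w*w - L) = -3 + (w² - L) = -3 + w² - L)
(X(-5, 5 - 1*(-4)) + 0*5)*(150 - 37) = ((-3 + (-5)² - (5 - 1*(-4))) + 0*5)*(150 - 37) = ((-3 + 25 - (5 + 4)) + 0)*113 = ((-3 + 25 - 1*9) + 0)*113 = ((-3 + 25 - 9) + 0)*113 = (13 + 0)*113 = 13*113 = 1469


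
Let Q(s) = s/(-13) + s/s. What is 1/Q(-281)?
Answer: 13/294 ≈ 0.044218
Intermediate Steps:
Q(s) = 1 - s/13 (Q(s) = s*(-1/13) + 1 = -s/13 + 1 = 1 - s/13)
1/Q(-281) = 1/(1 - 1/13*(-281)) = 1/(1 + 281/13) = 1/(294/13) = 13/294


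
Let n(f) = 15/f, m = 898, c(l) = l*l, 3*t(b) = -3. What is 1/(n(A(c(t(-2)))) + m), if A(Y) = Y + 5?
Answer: 2/1801 ≈ 0.0011105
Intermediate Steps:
t(b) = -1 (t(b) = (⅓)*(-3) = -1)
c(l) = l²
A(Y) = 5 + Y
1/(n(A(c(t(-2)))) + m) = 1/(15/(5 + (-1)²) + 898) = 1/(15/(5 + 1) + 898) = 1/(15/6 + 898) = 1/(15*(⅙) + 898) = 1/(5/2 + 898) = 1/(1801/2) = 2/1801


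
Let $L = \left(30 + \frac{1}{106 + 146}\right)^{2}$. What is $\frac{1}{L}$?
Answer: $\frac{63504}{57168721} \approx 0.0011108$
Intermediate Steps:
$L = \frac{57168721}{63504}$ ($L = \left(30 + \frac{1}{252}\right)^{2} = \left(\frac{7561}{252}\right)^{2} = \frac{57168721}{63504} \approx 900.24$)
$\frac{1}{L} = \frac{1}{\frac{57168721}{63504}} = \frac{63504}{57168721}$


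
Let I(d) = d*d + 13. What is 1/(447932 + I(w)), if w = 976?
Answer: 1/1400521 ≈ 7.1402e-7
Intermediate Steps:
I(d) = 13 + d² (I(d) = d² + 13 = 13 + d²)
1/(447932 + I(w)) = 1/(447932 + (13 + 976²)) = 1/(447932 + (13 + 952576)) = 1/(447932 + 952589) = 1/1400521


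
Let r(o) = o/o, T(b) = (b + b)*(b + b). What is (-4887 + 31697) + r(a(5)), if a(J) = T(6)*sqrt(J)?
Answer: 26811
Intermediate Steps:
T(b) = 4*b**2 (T(b) = (2*b)*(2*b) = 4*b**2)
a(J) = 144*sqrt(J) (a(J) = (4*6**2)*sqrt(J) = (4*36)*sqrt(J) = 144*sqrt(J))
r(o) = 1
(-4887 + 31697) + r(a(5)) = (-4887 + 31697) + 1 = 26810 + 1 = 26811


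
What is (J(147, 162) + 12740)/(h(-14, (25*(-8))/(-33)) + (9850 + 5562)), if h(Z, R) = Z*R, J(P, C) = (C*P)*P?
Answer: 57971067/252898 ≈ 229.23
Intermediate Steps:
J(P, C) = C*P²
h(Z, R) = R*Z
(J(147, 162) + 12740)/(h(-14, (25*(-8))/(-33)) + (9850 + 5562)) = (162*147² + 12740)/(((25*(-8))/(-33))*(-14) + (9850 + 5562)) = (162*21609 + 12740)/(-200*(-1/33)*(-14) + 15412) = (3500658 + 12740)/((200/33)*(-14) + 15412) = 3513398/(-2800/33 + 15412) = 3513398/(505796/33) = 3513398*(33/505796) = 57971067/252898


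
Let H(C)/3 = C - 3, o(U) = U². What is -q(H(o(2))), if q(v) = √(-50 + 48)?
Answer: -I*√2 ≈ -1.4142*I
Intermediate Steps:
H(C) = -9 + 3*C (H(C) = 3*(C - 3) = 3*(-3 + C) = -9 + 3*C)
q(v) = I*√2 (q(v) = √(-2) = I*√2)
-q(H(o(2))) = -I*√2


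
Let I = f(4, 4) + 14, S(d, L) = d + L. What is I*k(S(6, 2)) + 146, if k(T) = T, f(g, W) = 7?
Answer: 314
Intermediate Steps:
S(d, L) = L + d
I = 21 (I = 7 + 14 = 21)
I*k(S(6, 2)) + 146 = 21*(2 + 6) + 146 = 21*8 + 146 = 168 + 146 = 314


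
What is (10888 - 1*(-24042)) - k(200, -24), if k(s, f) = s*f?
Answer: 39730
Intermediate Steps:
k(s, f) = f*s
(10888 - 1*(-24042)) - k(200, -24) = (10888 - 1*(-24042)) - (-24)*200 = (10888 + 24042) - 1*(-4800) = 34930 + 4800 = 39730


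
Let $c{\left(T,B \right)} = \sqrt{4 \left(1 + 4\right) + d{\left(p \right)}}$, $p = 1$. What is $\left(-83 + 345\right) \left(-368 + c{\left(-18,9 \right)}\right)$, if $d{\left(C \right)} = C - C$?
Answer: $-96416 + 524 \sqrt{5} \approx -95244.0$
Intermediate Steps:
$d{\left(C \right)} = 0$
$c{\left(T,B \right)} = 2 \sqrt{5}$ ($c{\left(T,B \right)} = \sqrt{4 \left(1 + 4\right) + 0} = \sqrt{4 \cdot 5 + 0} = \sqrt{20 + 0} = \sqrt{20} = 2 \sqrt{5}$)
$\left(-83 + 345\right) \left(-368 + c{\left(-18,9 \right)}\right) = \left(-83 + 345\right) \left(-368 + 2 \sqrt{5}\right) = 262 \left(-368 + 2 \sqrt{5}\right) = -96416 + 524 \sqrt{5}$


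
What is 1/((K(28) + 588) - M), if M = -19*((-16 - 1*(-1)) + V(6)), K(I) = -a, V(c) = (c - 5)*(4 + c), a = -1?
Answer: 1/494 ≈ 0.0020243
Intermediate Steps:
V(c) = (-5 + c)*(4 + c)
K(I) = 1 (K(I) = -1*(-1) = 1)
M = 95 (M = -19*((-16 - 1*(-1)) + (-20 + 6² - 1*6)) = -19*((-16 + 1) + (-20 + 36 - 6)) = -19*(-15 + 10) = -19*(-5) = 95)
1/((K(28) + 588) - M) = 1/((1 + 588) - 1*95) = 1/(589 - 95) = 1/494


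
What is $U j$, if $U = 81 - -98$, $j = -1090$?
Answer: $-195110$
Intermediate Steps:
$U = 179$ ($U = 81 + 98 = 179$)
$U j = 179 \left(-1090\right) = -195110$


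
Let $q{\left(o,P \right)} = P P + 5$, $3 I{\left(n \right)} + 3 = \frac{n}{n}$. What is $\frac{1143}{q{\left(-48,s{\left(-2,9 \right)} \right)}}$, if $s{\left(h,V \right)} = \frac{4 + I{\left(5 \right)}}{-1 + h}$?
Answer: $\frac{92583}{505} \approx 183.33$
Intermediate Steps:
$I{\left(n \right)} = - \frac{2}{3}$ ($I{\left(n \right)} = -1 + \frac{n \frac{1}{n}}{3} = -1 + \frac{1}{3} \cdot 1 = -1 + \frac{1}{3} = - \frac{2}{3}$)
$s{\left(h,V \right)} = \frac{10}{3 \left(-1 + h\right)}$ ($s{\left(h,V \right)} = \frac{4 - \frac{2}{3}}{-1 + h} = \frac{10}{3 \left(-1 + h\right)}$)
$q{\left(o,P \right)} = 5 + P^{2}$ ($q{\left(o,P \right)} = P^{2} + 5 = 5 + P^{2}$)
$\frac{1143}{q{\left(-48,s{\left(-2,9 \right)} \right)}} = \frac{1143}{5 + \left(\frac{10}{3 \left(-1 - 2\right)}\right)^{2}} = \frac{1143}{5 + \left(\frac{10}{3 \left(-3\right)}\right)^{2}} = \frac{1143}{5 + \left(\frac{10}{3} \left(- \frac{1}{3}\right)\right)^{2}} = \frac{1143}{5 + \left(- \frac{10}{9}\right)^{2}} = \frac{1143}{5 + \frac{100}{81}} = \frac{1143}{\frac{505}{81}} = 1143 \cdot \frac{81}{505} = \frac{92583}{505}$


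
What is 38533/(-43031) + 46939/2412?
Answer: 1926890513/103790772 ≈ 18.565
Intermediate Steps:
38533/(-43031) + 46939/2412 = 38533*(-1/43031) + 46939*(1/2412) = -38533/43031 + 46939/2412 = 1926890513/103790772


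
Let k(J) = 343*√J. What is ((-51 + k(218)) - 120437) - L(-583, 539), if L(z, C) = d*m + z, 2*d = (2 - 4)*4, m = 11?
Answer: -119861 + 343*√218 ≈ -1.1480e+5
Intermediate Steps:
d = -4 (d = ((2 - 4)*4)/2 = (-2*4)/2 = (½)*(-8) = -4)
L(z, C) = -44 + z (L(z, C) = -4*11 + z = -44 + z)
((-51 + k(218)) - 120437) - L(-583, 539) = ((-51 + 343*√218) - 120437) - (-44 - 583) = (-120488 + 343*√218) - 1*(-627) = (-120488 + 343*√218) + 627 = -119861 + 343*√218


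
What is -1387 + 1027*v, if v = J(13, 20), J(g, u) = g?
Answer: 11964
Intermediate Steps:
v = 13
-1387 + 1027*v = -1387 + 1027*13 = -1387 + 13351 = 11964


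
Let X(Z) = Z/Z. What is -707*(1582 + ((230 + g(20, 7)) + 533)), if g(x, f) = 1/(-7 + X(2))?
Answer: -9946783/6 ≈ -1.6578e+6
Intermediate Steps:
X(Z) = 1
g(x, f) = -1/6 (g(x, f) = 1/(-7 + 1) = 1/(-6) = -1/6)
-707*(1582 + ((230 + g(20, 7)) + 533)) = -707*(1582 + ((230 - 1/6) + 533)) = -707*(1582 + (1379/6 + 533)) = -707*(1582 + 4577/6) = -707*14069/6 = -9946783/6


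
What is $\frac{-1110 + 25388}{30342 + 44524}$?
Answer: $\frac{12139}{37433} \approx 0.32429$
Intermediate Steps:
$\frac{-1110 + 25388}{30342 + 44524} = \frac{24278}{74866} = 24278 \cdot \frac{1}{74866} = \frac{12139}{37433}$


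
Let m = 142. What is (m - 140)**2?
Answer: 4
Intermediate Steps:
(m - 140)**2 = (142 - 140)**2 = 2**2 = 4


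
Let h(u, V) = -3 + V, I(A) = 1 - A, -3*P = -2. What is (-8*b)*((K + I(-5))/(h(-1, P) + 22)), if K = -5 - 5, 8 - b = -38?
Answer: 4416/59 ≈ 74.847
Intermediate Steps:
P = 2/3 (P = -1/3*(-2) = 2/3 ≈ 0.66667)
b = 46 (b = 8 - 1*(-38) = 8 + 38 = 46)
K = -10
(-8*b)*((K + I(-5))/(h(-1, P) + 22)) = (-8*46)*((-10 + (1 - 1*(-5)))/((-3 + 2/3) + 22)) = -368*(-10 + (1 + 5))/(-7/3 + 22) = -368*(-10 + 6)/59/3 = -(-1472)*3/59 = -368*(-12/59) = 4416/59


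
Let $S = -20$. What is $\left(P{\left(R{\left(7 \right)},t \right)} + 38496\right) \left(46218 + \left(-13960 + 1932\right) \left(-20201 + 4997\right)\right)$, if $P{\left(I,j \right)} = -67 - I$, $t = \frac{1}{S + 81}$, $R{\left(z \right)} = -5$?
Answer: $7030344589620$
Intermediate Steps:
$t = \frac{1}{61}$ ($t = \frac{1}{-20 + 81} = \frac{1}{61} \approx 0.016393$)
$\left(P{\left(R{\left(7 \right)},t \right)} + 38496\right) \left(46218 + \left(-13960 + 1932\right) \left(-20201 + 4997\right)\right) = \left(\left(-67 - -5\right) + 38496\right) \left(46218 + \left(-13960 + 1932\right) \left(-20201 + 4997\right)\right) = \left(\left(-67 + 5\right) + 38496\right) \left(46218 - -182873712\right) = \left(-62 + 38496\right) \left(46218 + 182873712\right) = 38434 \cdot 182919930 = 7030344589620$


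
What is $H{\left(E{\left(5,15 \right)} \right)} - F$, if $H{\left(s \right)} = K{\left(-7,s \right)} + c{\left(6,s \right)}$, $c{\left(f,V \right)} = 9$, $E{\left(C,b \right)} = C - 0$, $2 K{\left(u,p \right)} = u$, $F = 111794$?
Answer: $- \frac{223577}{2} \approx -1.1179 \cdot 10^{5}$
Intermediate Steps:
$K{\left(u,p \right)} = \frac{u}{2}$
$E{\left(C,b \right)} = C$ ($E{\left(C,b \right)} = C + 0 = C$)
$H{\left(s \right)} = \frac{11}{2}$ ($H{\left(s \right)} = \frac{1}{2} \left(-7\right) + 9 = - \frac{7}{2} + 9 = \frac{11}{2}$)
$H{\left(E{\left(5,15 \right)} \right)} - F = \frac{11}{2} - 111794 = - \frac{223577}{2}$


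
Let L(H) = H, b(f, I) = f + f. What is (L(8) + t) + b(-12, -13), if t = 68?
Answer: 52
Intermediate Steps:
b(f, I) = 2*f
(L(8) + t) + b(-12, -13) = (8 + 68) + 2*(-12) = 76 - 24 = 52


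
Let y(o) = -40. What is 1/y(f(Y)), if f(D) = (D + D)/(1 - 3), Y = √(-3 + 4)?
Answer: -1/40 ≈ -0.025000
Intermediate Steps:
Y = 1 (Y = √1 = 1)
f(D) = -D (f(D) = (2*D)/(-2) = (2*D)*(-½) = -D)
1/y(f(Y)) = 1/(-40) = -1/40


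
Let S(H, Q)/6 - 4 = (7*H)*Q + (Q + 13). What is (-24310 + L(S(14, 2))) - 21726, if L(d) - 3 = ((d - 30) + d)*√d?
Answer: -46033 + 2550*√1290 ≈ 45554.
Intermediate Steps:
S(H, Q) = 102 + 6*Q + 42*H*Q (S(H, Q) = 24 + 6*((7*H)*Q + (Q + 13)) = 24 + 6*(7*H*Q + (13 + Q)) = 24 + 6*(13 + Q + 7*H*Q) = 24 + (78 + 6*Q + 42*H*Q) = 102 + 6*Q + 42*H*Q)
L(d) = 3 + √d*(-30 + 2*d) (L(d) = 3 + ((d - 30) + d)*√d = 3 + ((-30 + d) + d)*√d = 3 + (-30 + 2*d)*√d = 3 + √d*(-30 + 2*d))
(-24310 + L(S(14, 2))) - 21726 = (-24310 + (3 - 30*√(102 + 6*2 + 42*14*2) + 2*(102 + 6*2 + 42*14*2)^(3/2))) - 21726 = (-24310 + (3 - 30*√(102 + 12 + 1176) + 2*(102 + 12 + 1176)^(3/2))) - 21726 = (-24310 + (3 - 30*√1290 + 2*1290^(3/2))) - 21726 = (-24310 + (3 - 30*√1290 + 2*(1290*√1290))) - 21726 = (-24310 + (3 - 30*√1290 + 2580*√1290)) - 21726 = (-24310 + (3 + 2550*√1290)) - 21726 = (-24307 + 2550*√1290) - 21726 = -46033 + 2550*√1290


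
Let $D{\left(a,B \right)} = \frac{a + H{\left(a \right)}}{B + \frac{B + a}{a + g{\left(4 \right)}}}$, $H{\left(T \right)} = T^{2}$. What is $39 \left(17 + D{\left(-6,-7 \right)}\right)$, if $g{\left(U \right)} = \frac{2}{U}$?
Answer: $\frac{6981}{17} \approx 410.65$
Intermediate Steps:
$D{\left(a,B \right)} = \frac{a + a^{2}}{B + \frac{B + a}{\frac{1}{2} + a}}$ ($D{\left(a,B \right)} = \frac{a + a^{2}}{B + \frac{B + a}{a + \frac{2}{4}}} = \frac{a + a^{2}}{B + \frac{B + a}{a + 2 \cdot \frac{1}{4}}} = \frac{a + a^{2}}{B + \frac{B + a}{a + \frac{1}{2}}} = \frac{a + a^{2}}{B + \frac{B + a}{\frac{1}{2} + a}}$)
$39 \left(17 + D{\left(-6,-7 \right)}\right) = 39 \left(17 - \frac{6 \left(1 + 2 \left(-6\right)^{2} + 3 \left(-6\right)\right)}{2 \left(-6\right) + 3 \left(-7\right) + 2 \left(-7\right) \left(-6\right)}\right) = 39 \left(17 - \frac{6 \left(1 + 2 \cdot 36 - 18\right)}{-12 - 21 + 84}\right) = 39 \left(17 - \frac{6 \left(1 + 72 - 18\right)}{51}\right) = 39 \left(17 - \frac{2}{17} \cdot 55\right) = 39 \left(17 - \frac{110}{17}\right) = 39 \cdot \frac{179}{17} = \frac{6981}{17}$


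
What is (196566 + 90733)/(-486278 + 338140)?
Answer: -287299/148138 ≈ -1.9394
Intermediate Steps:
(196566 + 90733)/(-486278 + 338140) = 287299/(-148138) = 287299*(-1/148138) = -287299/148138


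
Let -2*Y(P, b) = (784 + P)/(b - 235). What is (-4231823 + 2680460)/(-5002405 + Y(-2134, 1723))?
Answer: 769476048/2481192655 ≈ 0.31012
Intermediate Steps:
Y(P, b) = -(784 + P)/(2*(-235 + b)) (Y(P, b) = -(784 + P)/(2*(b - 235)) = -(784 + P)/(2*(-235 + b)))
(-4231823 + 2680460)/(-5002405 + Y(-2134, 1723)) = (-4231823 + 2680460)/(-5002405 + (-784 - 1*(-2134))/(2*(-235 + 1723))) = -1551363/(-5002405 + (½)*(-784 + 2134)/1488) = -1551363/(-5002405 + (½)*(1/1488)*1350) = -1551363/(-5002405 + 225/496) = -1551363/(-2481192655/496) = -1551363*(-496/2481192655) = 769476048/2481192655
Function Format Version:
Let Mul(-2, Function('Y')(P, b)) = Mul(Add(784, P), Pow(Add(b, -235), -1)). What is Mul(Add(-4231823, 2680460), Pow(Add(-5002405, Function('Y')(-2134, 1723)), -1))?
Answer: Rational(769476048, 2481192655) ≈ 0.31012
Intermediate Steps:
Function('Y')(P, b) = Mul(Rational(-1, 2), Pow(Add(-235, b), -1), Add(784, P)) (Function('Y')(P, b) = Mul(Rational(-1, 2), Mul(Add(784, P), Pow(Add(b, -235), -1))) = Mul(Rational(-1, 2), Mul(Add(784, P), Pow(Add(-235, b), -1))) = Mul(Rational(-1, 2), Mul(Pow(Add(-235, b), -1), Add(784, P))) = Mul(Rational(-1, 2), Pow(Add(-235, b), -1), Add(784, P)))
Mul(Add(-4231823, 2680460), Pow(Add(-5002405, Function('Y')(-2134, 1723)), -1)) = Mul(Add(-4231823, 2680460), Pow(Add(-5002405, Mul(Rational(1, 2), Pow(Add(-235, 1723), -1), Add(-784, Mul(-1, -2134)))), -1)) = Mul(-1551363, Pow(Add(-5002405, Mul(Rational(1, 2), Pow(1488, -1), Add(-784, 2134))), -1)) = Mul(-1551363, Pow(Add(-5002405, Mul(Rational(1, 2), Rational(1, 1488), 1350)), -1)) = Mul(-1551363, Pow(Add(-5002405, Rational(225, 496)), -1)) = Mul(-1551363, Pow(Rational(-2481192655, 496), -1)) = Mul(-1551363, Rational(-496, 2481192655)) = Rational(769476048, 2481192655)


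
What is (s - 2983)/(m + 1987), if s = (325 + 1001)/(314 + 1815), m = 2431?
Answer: -6349481/9405922 ≈ -0.67505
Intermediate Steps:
s = 1326/2129 ≈ 0.62283
(s - 2983)/(m + 1987) = (1326/2129 - 2983)/(2431 + 1987) = -6349481/2129/4418 = -6349481/2129*1/4418 = -6349481/9405922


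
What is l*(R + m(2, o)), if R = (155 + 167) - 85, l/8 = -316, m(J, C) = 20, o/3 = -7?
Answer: -649696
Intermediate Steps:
o = -21 (o = 3*(-7) = -21)
l = -2528 (l = 8*(-316) = -2528)
R = 237 (R = 322 - 85 = 237)
l*(R + m(2, o)) = -2528*(237 + 20) = -2528*257 = -649696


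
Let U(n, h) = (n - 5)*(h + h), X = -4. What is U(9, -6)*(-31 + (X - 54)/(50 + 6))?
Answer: 10764/7 ≈ 1537.7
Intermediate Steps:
U(n, h) = 2*h*(-5 + n) (U(n, h) = (-5 + n)*(2*h) = 2*h*(-5 + n))
U(9, -6)*(-31 + (X - 54)/(50 + 6)) = (2*(-6)*(-5 + 9))*(-31 + (-4 - 54)/(50 + 6)) = (2*(-6)*4)*(-31 - 58/56) = -48*(-31 - 58*1/56) = -48*(-31 - 29/28) = -48*(-897/28) = 10764/7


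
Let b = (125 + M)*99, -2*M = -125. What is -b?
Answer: -37125/2 ≈ -18563.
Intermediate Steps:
M = 125/2 (M = -½*(-125) = 125/2 ≈ 62.500)
b = 37125/2 (b = (125 + 125/2)*99 = (375/2)*99 = 37125/2 ≈ 18563.)
-b = -1*37125/2 = -37125/2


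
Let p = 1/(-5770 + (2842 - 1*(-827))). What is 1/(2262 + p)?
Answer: 2101/4752461 ≈ 0.00044209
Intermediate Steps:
p = -1/2101 (p = 1/(-5770 + (2842 + 827)) = 1/(-5770 + 3669) = 1/(-2101) = -1/2101 ≈ -0.00047596)
1/(2262 + p) = 1/(2262 - 1/2101) = 1/(4752461/2101) = 2101/4752461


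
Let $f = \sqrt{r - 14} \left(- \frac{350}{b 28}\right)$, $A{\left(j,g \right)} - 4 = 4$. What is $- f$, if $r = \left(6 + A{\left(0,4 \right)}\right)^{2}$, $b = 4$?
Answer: $\frac{25 \sqrt{182}}{8} \approx 42.159$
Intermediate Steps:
$A{\left(j,g \right)} = 8$ ($A{\left(j,g \right)} = 4 + 4 = 8$)
$r = 196$ ($r = \left(6 + 8\right)^{2} = 14^{2} = 196$)
$f = - \frac{25 \sqrt{182}}{8}$ ($f = \sqrt{196 - 14} \left(- \frac{350}{4 \cdot 28}\right) = \sqrt{182} \left(- \frac{350}{112}\right) = \sqrt{182} \left(\left(-350\right) \frac{1}{112}\right) = \sqrt{182} \left(- \frac{25}{8}\right) = - \frac{25 \sqrt{182}}{8} \approx -42.159$)
$- f = - \frac{\left(-25\right) \sqrt{182}}{8} = \frac{25 \sqrt{182}}{8}$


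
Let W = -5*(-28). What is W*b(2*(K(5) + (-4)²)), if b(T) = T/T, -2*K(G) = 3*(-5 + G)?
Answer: 140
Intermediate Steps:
K(G) = 15/2 - 3*G/2 (K(G) = -3*(-5 + G)/2 = -(-15 + 3*G)/2 = 15/2 - 3*G/2)
b(T) = 1
W = 140
W*b(2*(K(5) + (-4)²)) = 140*1 = 140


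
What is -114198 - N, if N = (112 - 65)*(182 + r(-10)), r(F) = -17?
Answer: -121953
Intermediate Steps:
N = 7755 (N = (112 - 65)*(182 - 17) = 47*165 = 7755)
-114198 - N = -114198 - 1*7755 = -114198 - 7755 = -121953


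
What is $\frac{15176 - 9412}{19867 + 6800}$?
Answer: $\frac{5764}{26667} \approx 0.21615$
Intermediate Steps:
$\frac{15176 - 9412}{19867 + 6800} = \frac{15176 - 9412}{26667} = 5764 \cdot \frac{1}{26667} = \frac{5764}{26667}$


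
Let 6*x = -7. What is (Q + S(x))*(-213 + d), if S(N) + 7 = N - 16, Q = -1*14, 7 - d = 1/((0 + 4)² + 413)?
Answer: 20237875/2574 ≈ 7862.4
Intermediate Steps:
x = -7/6 (x = (⅙)*(-7) = -7/6 ≈ -1.1667)
d = 3002/429 (d = 7 - 1/((0 + 4)² + 413) = 7 - 1/(4² + 413) = 7 - 1/(16 + 413) = 7 - 1/429 = 3002/429 ≈ 6.9977)
Q = -14
S(N) = -23 + N (S(N) = -7 + (N - 16) = -7 + (-16 + N) = -23 + N)
(Q + S(x))*(-213 + d) = (-14 + (-23 - 7/6))*(-213 + 3002/429) = (-14 - 145/6)*(-88375/429) = -229/6*(-88375/429) = 20237875/2574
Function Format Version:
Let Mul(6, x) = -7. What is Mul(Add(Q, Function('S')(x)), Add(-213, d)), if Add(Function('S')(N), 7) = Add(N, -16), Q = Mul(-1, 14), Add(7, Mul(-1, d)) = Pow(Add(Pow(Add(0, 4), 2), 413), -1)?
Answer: Rational(20237875, 2574) ≈ 7862.4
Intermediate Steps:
x = Rational(-7, 6) (x = Mul(Rational(1, 6), -7) = Rational(-7, 6) ≈ -1.1667)
d = Rational(3002, 429) (d = Add(7, Mul(-1, Pow(Add(Pow(Add(0, 4), 2), 413), -1))) = Add(7, Mul(-1, Pow(Add(Pow(4, 2), 413), -1))) = Add(7, Mul(-1, Pow(Add(16, 413), -1))) = Add(7, Mul(-1, Pow(429, -1))) = Add(7, Mul(-1, Rational(1, 429))) = Add(7, Rational(-1, 429)) = Rational(3002, 429) ≈ 6.9977)
Q = -14
Function('S')(N) = Add(-23, N) (Function('S')(N) = Add(-7, Add(N, -16)) = Add(-7, Add(-16, N)) = Add(-23, N))
Mul(Add(Q, Function('S')(x)), Add(-213, d)) = Mul(Add(-14, Add(-23, Rational(-7, 6))), Add(-213, Rational(3002, 429))) = Mul(Add(-14, Rational(-145, 6)), Rational(-88375, 429)) = Mul(Rational(-229, 6), Rational(-88375, 429)) = Rational(20237875, 2574)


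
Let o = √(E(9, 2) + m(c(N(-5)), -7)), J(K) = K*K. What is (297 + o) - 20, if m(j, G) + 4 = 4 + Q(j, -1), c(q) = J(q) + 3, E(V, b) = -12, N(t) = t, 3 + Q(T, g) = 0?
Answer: 277 + I*√15 ≈ 277.0 + 3.873*I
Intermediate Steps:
J(K) = K²
Q(T, g) = -3 (Q(T, g) = -3 + 0 = -3)
c(q) = 3 + q² (c(q) = q² + 3 = 3 + q²)
m(j, G) = -3 (m(j, G) = -4 + (4 - 3) = -4 + 1 = -3)
o = I*√15 (o = √(-12 - 3) = √(-15) = I*√15 ≈ 3.873*I)
(297 + o) - 20 = (297 + I*√15) - 20 = 277 + I*√15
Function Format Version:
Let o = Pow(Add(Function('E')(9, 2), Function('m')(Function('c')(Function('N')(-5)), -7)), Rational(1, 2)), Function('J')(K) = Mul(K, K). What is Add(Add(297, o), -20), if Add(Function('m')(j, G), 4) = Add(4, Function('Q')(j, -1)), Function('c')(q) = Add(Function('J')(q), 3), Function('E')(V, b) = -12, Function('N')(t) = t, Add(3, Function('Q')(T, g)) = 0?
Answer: Add(277, Mul(I, Pow(15, Rational(1, 2)))) ≈ Add(277.00, Mul(3.8730, I))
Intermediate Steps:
Function('J')(K) = Pow(K, 2)
Function('Q')(T, g) = -3 (Function('Q')(T, g) = Add(-3, 0) = -3)
Function('c')(q) = Add(3, Pow(q, 2)) (Function('c')(q) = Add(Pow(q, 2), 3) = Add(3, Pow(q, 2)))
Function('m')(j, G) = -3 (Function('m')(j, G) = Add(-4, Add(4, -3)) = Add(-4, 1) = -3)
o = Mul(I, Pow(15, Rational(1, 2))) (o = Pow(Add(-12, -3), Rational(1, 2)) = Pow(-15, Rational(1, 2)) = Mul(I, Pow(15, Rational(1, 2))) ≈ Mul(3.8730, I))
Add(Add(297, o), -20) = Add(Add(297, Mul(I, Pow(15, Rational(1, 2)))), -20) = Add(277, Mul(I, Pow(15, Rational(1, 2))))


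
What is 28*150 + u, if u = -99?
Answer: 4101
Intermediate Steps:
28*150 + u = 28*150 - 99 = 4200 - 99 = 4101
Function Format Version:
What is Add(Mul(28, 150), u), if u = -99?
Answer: 4101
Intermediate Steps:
Add(Mul(28, 150), u) = Add(Mul(28, 150), -99) = Add(4200, -99) = 4101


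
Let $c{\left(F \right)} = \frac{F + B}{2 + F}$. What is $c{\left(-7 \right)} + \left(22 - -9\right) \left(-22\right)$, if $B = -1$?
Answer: $- \frac{3402}{5} \approx -680.4$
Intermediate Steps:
$c{\left(F \right)} = \frac{-1 + F}{2 + F}$ ($c{\left(F \right)} = \frac{F - 1}{2 + F} = \frac{-1 + F}{2 + F}$)
$c{\left(-7 \right)} + \left(22 - -9\right) \left(-22\right) = \frac{-1 - 7}{2 - 7} + \left(22 - -9\right) \left(-22\right) = \frac{1}{-5} \left(-8\right) + \left(22 + 9\right) \left(-22\right) = \left(- \frac{1}{5}\right) \left(-8\right) + 31 \left(-22\right) = \frac{8}{5} - 682 = - \frac{3402}{5}$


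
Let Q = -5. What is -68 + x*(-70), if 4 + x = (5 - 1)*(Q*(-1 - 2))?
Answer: -3988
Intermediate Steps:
x = 56 (x = -4 + (5 - 1)*(-5*(-1 - 2)) = -4 + 4*(-5*(-3)) = -4 + 4*15 = -4 + 60 = 56)
-68 + x*(-70) = -68 + 56*(-70) = -68 - 3920 = -3988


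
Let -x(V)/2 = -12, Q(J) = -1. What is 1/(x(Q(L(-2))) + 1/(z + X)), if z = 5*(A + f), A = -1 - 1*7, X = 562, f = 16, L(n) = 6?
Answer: 602/14449 ≈ 0.041664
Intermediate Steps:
x(V) = 24 (x(V) = -2*(-12) = 24)
A = -8 (A = -1 - 7 = -8)
z = 40 (z = 5*(-8 + 16) = 5*8 = 40)
1/(x(Q(L(-2))) + 1/(z + X)) = 1/(24 + 1/(40 + 562)) = 1/(24 + 1/602) = 1/(14449/602) = 602/14449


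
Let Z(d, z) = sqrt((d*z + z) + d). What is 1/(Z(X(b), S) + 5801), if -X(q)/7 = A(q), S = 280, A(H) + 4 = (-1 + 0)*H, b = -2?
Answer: 5801/33647387 - 7*sqrt(86)/33647387 ≈ 0.00017048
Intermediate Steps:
A(H) = -4 - H (A(H) = -4 + (-1 + 0)*H = -4 - H)
X(q) = 28 + 7*q (X(q) = -7*(-4 - q) = 28 + 7*q)
Z(d, z) = sqrt(d + z + d*z) (Z(d, z) = sqrt((z + d*z) + d) = sqrt(d + z + d*z))
1/(Z(X(b), S) + 5801) = 1/(sqrt((28 + 7*(-2)) + 280 + (28 + 7*(-2))*280) + 5801) = 1/(sqrt((28 - 14) + 280 + (28 - 14)*280) + 5801) = 1/(sqrt(14 + 280 + 14*280) + 5801) = 1/(sqrt(14 + 280 + 3920) + 5801) = 1/(sqrt(4214) + 5801) = 1/(7*sqrt(86) + 5801) = 1/(5801 + 7*sqrt(86))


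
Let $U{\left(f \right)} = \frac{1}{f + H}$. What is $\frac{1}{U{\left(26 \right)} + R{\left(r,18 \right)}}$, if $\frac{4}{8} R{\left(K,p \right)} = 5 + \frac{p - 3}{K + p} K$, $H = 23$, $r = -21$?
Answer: $\frac{49}{10781} \approx 0.004545$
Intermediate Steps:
$R{\left(K,p \right)} = 10 + \frac{2 K \left(-3 + p\right)}{K + p}$ ($R{\left(K,p \right)} = 2 \left(5 + \frac{p - 3}{K + p} K\right) = 2 \left(5 + \frac{-3 + p}{K + p} K\right) = 2 \left(5 + \frac{K \left(-3 + p\right)}{K + p}\right) = 10 + \frac{2 K \left(-3 + p\right)}{K + p}$)
$U{\left(f \right)} = \frac{1}{23 + f}$ ($U{\left(f \right)} = \frac{1}{f + 23} = \frac{1}{23 + f}$)
$\frac{1}{U{\left(26 \right)} + R{\left(r,18 \right)}} = \frac{1}{\frac{1}{23 + 26} + \frac{2 \left(2 \left(-21\right) + 5 \cdot 18 - 378\right)}{-21 + 18}} = \frac{1}{\frac{1}{49} + \frac{2 \left(-42 + 90 - 378\right)}{-3}} = \frac{1}{\frac{1}{49} + 2 \left(- \frac{1}{3}\right) \left(-330\right)} = \frac{1}{\frac{1}{49} + 220} = \frac{1}{\frac{10781}{49}} = \frac{49}{10781}$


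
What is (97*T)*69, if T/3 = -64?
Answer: -1285056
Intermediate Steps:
T = -192 (T = 3*(-64) = -192)
(97*T)*69 = (97*(-192))*69 = -18624*69 = -1285056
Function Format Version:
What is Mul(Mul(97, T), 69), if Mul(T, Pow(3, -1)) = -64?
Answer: -1285056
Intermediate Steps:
T = -192 (T = Mul(3, -64) = -192)
Mul(Mul(97, T), 69) = Mul(Mul(97, -192), 69) = Mul(-18624, 69) = -1285056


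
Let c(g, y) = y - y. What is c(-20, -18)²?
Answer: 0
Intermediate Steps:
c(g, y) = 0
c(-20, -18)² = 0² = 0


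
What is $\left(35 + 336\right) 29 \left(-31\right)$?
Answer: $-333529$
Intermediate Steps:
$\left(35 + 336\right) 29 \left(-31\right) = 371 \left(-899\right) = -333529$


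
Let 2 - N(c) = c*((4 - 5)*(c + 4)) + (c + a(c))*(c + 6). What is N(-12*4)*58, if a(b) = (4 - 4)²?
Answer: 5684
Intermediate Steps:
a(b) = 0 (a(b) = 0² = 0)
N(c) = 2 - c*(-4 - c) - c*(6 + c) (N(c) = 2 - (c*((4 - 5)*(c + 4)) + (c + 0)*(c + 6)) = 2 - (c*(-(4 + c)) + c*(6 + c)) = 2 - (c*(-4 - c) + c*(6 + c)) = 2 + (-c*(-4 - c) - c*(6 + c)) = 2 - c*(-4 - c) - c*(6 + c))
N(-12*4)*58 = (2 - (-24)*4)*58 = (2 - 2*(-48))*58 = (2 + 96)*58 = 98*58 = 5684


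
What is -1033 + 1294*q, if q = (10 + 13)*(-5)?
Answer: -149843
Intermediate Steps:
q = -115 (q = 23*(-5) = -115)
-1033 + 1294*q = -1033 + 1294*(-115) = -1033 - 148810 = -149843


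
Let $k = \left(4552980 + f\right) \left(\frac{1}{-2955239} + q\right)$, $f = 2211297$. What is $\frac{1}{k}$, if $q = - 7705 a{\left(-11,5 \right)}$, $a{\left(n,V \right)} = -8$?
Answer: $\frac{2955239}{1232187002348828643} \approx 2.3984 \cdot 10^{-12}$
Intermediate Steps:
$q = 61640$ ($q = \left(-7705\right) \left(-8\right) = 61640$)
$k = \frac{1232187002348828643}{2955239}$ ($k = \left(4552980 + 2211297\right) \left(\frac{1}{-2955239} + 61640\right) = 6764277 \left(- \frac{1}{2955239} + 61640\right) = 6764277 \cdot \frac{182160931959}{2955239} = \frac{1232187002348828643}{2955239} \approx 4.1695 \cdot 10^{11}$)
$\frac{1}{k} = \frac{1}{\frac{1232187002348828643}{2955239}} = \frac{2955239}{1232187002348828643}$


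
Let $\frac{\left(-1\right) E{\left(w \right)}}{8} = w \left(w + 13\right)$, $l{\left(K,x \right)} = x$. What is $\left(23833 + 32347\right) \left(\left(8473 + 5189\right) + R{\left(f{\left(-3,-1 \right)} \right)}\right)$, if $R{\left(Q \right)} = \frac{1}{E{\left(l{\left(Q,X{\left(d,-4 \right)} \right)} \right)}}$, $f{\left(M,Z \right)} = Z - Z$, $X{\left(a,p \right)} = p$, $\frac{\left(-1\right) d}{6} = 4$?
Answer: $\frac{55262257565}{72} \approx 7.6753 \cdot 10^{8}$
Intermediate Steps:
$d = -24$ ($d = \left(-6\right) 4 = -24$)
$E{\left(w \right)} = - 8 w \left(13 + w\right)$ ($E{\left(w \right)} = - 8 w \left(w + 13\right) = - 8 w \left(13 + w\right)$)
$f{\left(M,Z \right)} = 0$
$R{\left(Q \right)} = \frac{1}{288}$ ($R{\left(Q \right)} = \frac{1}{\left(-8\right) \left(-4\right) \left(13 - 4\right)} = \frac{1}{\left(-8\right) \left(-4\right) 9} = \frac{1}{288}$)
$\left(23833 + 32347\right) \left(\left(8473 + 5189\right) + R{\left(f{\left(-3,-1 \right)} \right)}\right) = \left(23833 + 32347\right) \left(\left(8473 + 5189\right) + \frac{1}{288}\right) = 56180 \left(13662 + \frac{1}{288}\right) = 56180 \cdot \frac{3934657}{288} = \frac{55262257565}{72}$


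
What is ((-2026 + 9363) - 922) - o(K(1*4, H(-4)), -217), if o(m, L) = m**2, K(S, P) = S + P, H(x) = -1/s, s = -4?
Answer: 102351/16 ≈ 6396.9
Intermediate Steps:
H(x) = 1/4 (H(x) = -1/(-4) = -1*(-1/4) = 1/4)
K(S, P) = P + S
((-2026 + 9363) - 922) - o(K(1*4, H(-4)), -217) = ((-2026 + 9363) - 922) - (1/4 + 1*4)**2 = (7337 - 922) - (1/4 + 4)**2 = 6415 - (17/4)**2 = 6415 - 1*289/16 = 6415 - 289/16 = 102351/16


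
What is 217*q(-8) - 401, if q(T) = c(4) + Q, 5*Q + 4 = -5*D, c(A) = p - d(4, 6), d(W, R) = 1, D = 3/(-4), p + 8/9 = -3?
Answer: -265093/180 ≈ -1472.7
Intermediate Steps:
p = -35/9 (p = -8/9 - 3 = -35/9 ≈ -3.8889)
D = -¾ (D = 3*(-¼) = -¾ ≈ -0.75000)
c(A) = -44/9 (c(A) = -35/9 - 1*1 = -35/9 - 1 = -44/9)
Q = -1/20 (Q = -⅘ + (-5*(-¾))/5 = -⅘ + (⅕)*(15/4) = -⅘ + ¾ = -1/20 ≈ -0.050000)
q(T) = -889/180 (q(T) = -44/9 - 1/20 = -889/180)
217*q(-8) - 401 = 217*(-889/180) - 401 = -192913/180 - 401 = -265093/180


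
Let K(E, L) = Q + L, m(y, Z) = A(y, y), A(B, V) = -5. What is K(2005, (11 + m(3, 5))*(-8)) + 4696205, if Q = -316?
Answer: 4695841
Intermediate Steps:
m(y, Z) = -5
K(E, L) = -316 + L
K(2005, (11 + m(3, 5))*(-8)) + 4696205 = (-316 + (11 - 5)*(-8)) + 4696205 = (-316 + 6*(-8)) + 4696205 = (-316 - 48) + 4696205 = -364 + 4696205 = 4695841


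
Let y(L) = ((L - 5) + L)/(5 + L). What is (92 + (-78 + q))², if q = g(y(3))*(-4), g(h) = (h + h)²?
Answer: 3025/16 ≈ 189.06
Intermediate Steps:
y(L) = (-5 + 2*L)/(5 + L) (y(L) = ((-5 + L) + L)/(5 + L) = (-5 + 2*L)/(5 + L))
g(h) = 4*h² (g(h) = (2*h)² = 4*h²)
q = -¼ (q = (4*((-5 + 2*3)/(5 + 3))²)*(-4) = (4*((-5 + 6)/8)²)*(-4) = (4*((⅛)*1)²)*(-4) = (4*(⅛)²)*(-4) = (4*(1/64))*(-4) = (1/16)*(-4) = -¼ ≈ -0.25000)
(92 + (-78 + q))² = (92 + (-78 - ¼))² = (92 - 313/4)² = (55/4)² = 3025/16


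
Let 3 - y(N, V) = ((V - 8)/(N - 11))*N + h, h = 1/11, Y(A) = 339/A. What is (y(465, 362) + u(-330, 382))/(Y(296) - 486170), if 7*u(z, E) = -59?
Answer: 1904452160/2515332641899 ≈ 0.00075714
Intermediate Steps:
u(z, E) = -59/7 (u(z, E) = (1/7)*(-59) = -59/7)
h = 1/11 ≈ 0.090909
y(N, V) = 32/11 - N*(-8 + V)/(-11 + N) (y(N, V) = 3 - (((V - 8)/(N - 11))*N + 1/11) = 3 - (((-8 + V)/(-11 + N))*N + 1/11) = 3 - (N*(-8 + V)/(-11 + N) + 1/11) = 3 - (1/11 + N*(-8 + V)/(-11 + N)) = 3 + (-1/11 - N*(-8 + V)/(-11 + N)) = 32/11 - N*(-8 + V)/(-11 + N))
(y(465, 362) + u(-330, 382))/(Y(296) - 486170) = ((-32 + (120/11)*465 - 1*465*362)/(-11 + 465) - 59/7)/(339/296 - 486170) = ((-32 + 55800/11 - 168330)/454 - 59/7)/(339*(1/296) - 486170) = ((1/454)*(-1796182/11) - 59/7)/(339/296 - 486170) = (-898091/2497 - 59/7)/(-143905981/296) = -6433960/17479*(-296/143905981) = 1904452160/2515332641899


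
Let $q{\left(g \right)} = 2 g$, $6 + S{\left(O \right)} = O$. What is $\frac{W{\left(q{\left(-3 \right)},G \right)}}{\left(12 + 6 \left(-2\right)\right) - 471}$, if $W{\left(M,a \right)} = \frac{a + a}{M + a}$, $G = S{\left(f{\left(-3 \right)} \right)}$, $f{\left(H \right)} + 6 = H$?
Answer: $- \frac{10}{3297} \approx -0.0030331$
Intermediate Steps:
$f{\left(H \right)} = -6 + H$
$S{\left(O \right)} = -6 + O$
$G = -15$ ($G = -6 - 9 = -15$)
$W{\left(M,a \right)} = \frac{2 a}{M + a}$
$\frac{W{\left(q{\left(-3 \right)},G \right)}}{\left(12 + 6 \left(-2\right)\right) - 471} = \frac{2 \left(-15\right) \frac{1}{2 \left(-3\right) - 15}}{\left(12 + 6 \left(-2\right)\right) - 471} = \frac{2 \left(-15\right) \frac{1}{-6 - 15}}{\left(12 - 12\right) - 471} = \frac{2 \left(-15\right) \frac{1}{-21}}{0 - 471} = \frac{2 \left(-15\right) \left(- \frac{1}{21}\right)}{-471} = \frac{10}{7} \left(- \frac{1}{471}\right) = - \frac{10}{3297}$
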